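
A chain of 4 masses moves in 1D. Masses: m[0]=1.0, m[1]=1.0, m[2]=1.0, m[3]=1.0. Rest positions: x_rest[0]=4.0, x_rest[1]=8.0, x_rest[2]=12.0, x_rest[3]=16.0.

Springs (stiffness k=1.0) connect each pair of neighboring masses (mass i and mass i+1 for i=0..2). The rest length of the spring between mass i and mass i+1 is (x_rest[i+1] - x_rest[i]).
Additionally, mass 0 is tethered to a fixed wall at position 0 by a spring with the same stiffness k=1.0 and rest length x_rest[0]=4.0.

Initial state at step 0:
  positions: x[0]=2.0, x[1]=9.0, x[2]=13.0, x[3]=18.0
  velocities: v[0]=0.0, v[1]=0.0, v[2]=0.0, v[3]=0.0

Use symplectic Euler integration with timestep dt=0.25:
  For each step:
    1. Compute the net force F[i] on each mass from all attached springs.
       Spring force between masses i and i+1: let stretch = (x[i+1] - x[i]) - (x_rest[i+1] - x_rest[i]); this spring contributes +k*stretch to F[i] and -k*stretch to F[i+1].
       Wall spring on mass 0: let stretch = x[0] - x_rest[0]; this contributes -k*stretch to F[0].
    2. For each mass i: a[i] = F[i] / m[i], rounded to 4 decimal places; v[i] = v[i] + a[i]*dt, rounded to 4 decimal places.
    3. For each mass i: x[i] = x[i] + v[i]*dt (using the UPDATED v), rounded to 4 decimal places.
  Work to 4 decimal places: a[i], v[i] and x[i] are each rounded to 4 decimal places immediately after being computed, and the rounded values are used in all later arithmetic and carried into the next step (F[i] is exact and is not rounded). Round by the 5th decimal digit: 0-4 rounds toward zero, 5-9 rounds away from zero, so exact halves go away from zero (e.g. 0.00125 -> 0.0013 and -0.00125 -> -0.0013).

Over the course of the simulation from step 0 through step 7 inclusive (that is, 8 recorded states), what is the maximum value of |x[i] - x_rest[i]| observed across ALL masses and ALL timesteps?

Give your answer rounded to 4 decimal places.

Step 0: x=[2.0000 9.0000 13.0000 18.0000] v=[0.0000 0.0000 0.0000 0.0000]
Step 1: x=[2.3125 8.8125 13.0625 17.9375] v=[1.2500 -0.7500 0.2500 -0.2500]
Step 2: x=[2.8867 8.4844 13.1641 17.8203] v=[2.2969 -1.3125 0.4063 -0.4688]
Step 3: x=[3.6304 8.0989 13.2642 17.6621] v=[2.9747 -1.5420 0.4004 -0.6329]
Step 4: x=[4.4265 7.7570 13.3164 17.4790] v=[3.1842 -1.3678 0.2086 -0.7324]
Step 5: x=[5.1541 7.5544 13.2813 17.2857] v=[2.9102 -0.8106 -0.1406 -0.7731]
Step 6: x=[5.7096 7.5597 13.1385 17.0922] v=[2.2218 0.0211 -0.5712 -0.7742]
Step 7: x=[6.0238 7.7980 12.8941 16.9016] v=[1.2569 0.9533 -0.9775 -0.7626]
Max displacement = 2.0238

Answer: 2.0238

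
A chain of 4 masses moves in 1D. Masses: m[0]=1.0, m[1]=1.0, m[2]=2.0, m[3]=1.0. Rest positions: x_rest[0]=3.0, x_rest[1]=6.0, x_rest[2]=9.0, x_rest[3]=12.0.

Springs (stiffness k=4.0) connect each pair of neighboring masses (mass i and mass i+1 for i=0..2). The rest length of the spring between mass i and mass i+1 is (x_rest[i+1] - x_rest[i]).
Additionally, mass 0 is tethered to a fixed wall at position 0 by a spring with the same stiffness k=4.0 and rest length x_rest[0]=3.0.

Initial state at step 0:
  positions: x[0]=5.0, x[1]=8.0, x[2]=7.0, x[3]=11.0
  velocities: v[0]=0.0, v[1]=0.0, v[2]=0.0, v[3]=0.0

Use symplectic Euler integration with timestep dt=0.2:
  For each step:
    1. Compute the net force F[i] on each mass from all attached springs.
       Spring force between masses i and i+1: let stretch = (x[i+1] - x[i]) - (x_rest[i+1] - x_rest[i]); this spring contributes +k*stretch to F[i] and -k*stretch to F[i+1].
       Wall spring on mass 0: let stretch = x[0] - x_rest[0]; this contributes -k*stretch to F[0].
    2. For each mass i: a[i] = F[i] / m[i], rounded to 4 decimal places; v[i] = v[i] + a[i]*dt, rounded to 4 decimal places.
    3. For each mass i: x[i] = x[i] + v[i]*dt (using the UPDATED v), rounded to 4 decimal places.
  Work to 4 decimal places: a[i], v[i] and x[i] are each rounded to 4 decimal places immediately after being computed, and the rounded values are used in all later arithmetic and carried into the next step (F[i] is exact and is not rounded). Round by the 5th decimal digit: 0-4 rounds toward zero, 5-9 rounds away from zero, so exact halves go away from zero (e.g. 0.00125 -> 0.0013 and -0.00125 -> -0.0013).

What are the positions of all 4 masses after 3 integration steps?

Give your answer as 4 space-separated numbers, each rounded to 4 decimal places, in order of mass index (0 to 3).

Answer: 3.1148 5.1579 8.8051 10.4532

Derivation:
Step 0: x=[5.0000 8.0000 7.0000 11.0000] v=[0.0000 0.0000 0.0000 0.0000]
Step 1: x=[4.6800 7.3600 7.4000 10.8400] v=[-1.6000 -3.2000 2.0000 -0.8000]
Step 2: x=[4.0400 6.2976 8.0720 10.6096] v=[-3.2000 -5.3120 3.3600 -1.1520]
Step 3: x=[3.1148 5.1579 8.8051 10.4532] v=[-4.6259 -5.6986 3.6653 -0.7821]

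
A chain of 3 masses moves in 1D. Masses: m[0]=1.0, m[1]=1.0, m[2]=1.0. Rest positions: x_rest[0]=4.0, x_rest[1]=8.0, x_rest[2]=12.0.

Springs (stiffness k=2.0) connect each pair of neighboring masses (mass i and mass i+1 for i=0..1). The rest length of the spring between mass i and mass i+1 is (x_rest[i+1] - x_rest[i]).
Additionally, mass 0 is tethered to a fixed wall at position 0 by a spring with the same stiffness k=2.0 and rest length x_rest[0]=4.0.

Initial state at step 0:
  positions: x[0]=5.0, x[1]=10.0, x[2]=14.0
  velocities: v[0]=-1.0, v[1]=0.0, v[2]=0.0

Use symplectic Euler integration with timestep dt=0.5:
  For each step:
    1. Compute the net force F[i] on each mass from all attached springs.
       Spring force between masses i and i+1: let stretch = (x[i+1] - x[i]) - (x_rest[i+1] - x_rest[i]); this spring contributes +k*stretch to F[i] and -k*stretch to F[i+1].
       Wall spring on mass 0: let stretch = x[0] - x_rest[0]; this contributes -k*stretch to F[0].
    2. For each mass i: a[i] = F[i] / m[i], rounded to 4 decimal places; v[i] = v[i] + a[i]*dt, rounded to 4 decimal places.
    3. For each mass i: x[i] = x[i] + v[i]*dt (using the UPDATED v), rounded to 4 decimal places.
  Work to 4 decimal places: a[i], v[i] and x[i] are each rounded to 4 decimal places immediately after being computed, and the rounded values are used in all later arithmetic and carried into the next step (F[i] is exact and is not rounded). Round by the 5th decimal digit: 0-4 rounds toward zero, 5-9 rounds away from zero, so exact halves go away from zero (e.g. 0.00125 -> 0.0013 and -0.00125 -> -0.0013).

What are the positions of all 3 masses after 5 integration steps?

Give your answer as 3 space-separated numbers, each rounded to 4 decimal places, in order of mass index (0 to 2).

Answer: 3.9063 7.7500 10.8438

Derivation:
Step 0: x=[5.0000 10.0000 14.0000] v=[-1.0000 0.0000 0.0000]
Step 1: x=[4.5000 9.5000 14.0000] v=[-1.0000 -1.0000 0.0000]
Step 2: x=[4.2500 8.7500 13.7500] v=[-0.5000 -1.5000 -0.5000]
Step 3: x=[4.1250 8.2500 13.0000] v=[-0.2500 -1.0000 -1.5000]
Step 4: x=[4.0000 8.0625 11.8750] v=[-0.2500 -0.3750 -2.2500]
Step 5: x=[3.9063 7.7500 10.8438] v=[-0.1875 -0.6250 -2.0625]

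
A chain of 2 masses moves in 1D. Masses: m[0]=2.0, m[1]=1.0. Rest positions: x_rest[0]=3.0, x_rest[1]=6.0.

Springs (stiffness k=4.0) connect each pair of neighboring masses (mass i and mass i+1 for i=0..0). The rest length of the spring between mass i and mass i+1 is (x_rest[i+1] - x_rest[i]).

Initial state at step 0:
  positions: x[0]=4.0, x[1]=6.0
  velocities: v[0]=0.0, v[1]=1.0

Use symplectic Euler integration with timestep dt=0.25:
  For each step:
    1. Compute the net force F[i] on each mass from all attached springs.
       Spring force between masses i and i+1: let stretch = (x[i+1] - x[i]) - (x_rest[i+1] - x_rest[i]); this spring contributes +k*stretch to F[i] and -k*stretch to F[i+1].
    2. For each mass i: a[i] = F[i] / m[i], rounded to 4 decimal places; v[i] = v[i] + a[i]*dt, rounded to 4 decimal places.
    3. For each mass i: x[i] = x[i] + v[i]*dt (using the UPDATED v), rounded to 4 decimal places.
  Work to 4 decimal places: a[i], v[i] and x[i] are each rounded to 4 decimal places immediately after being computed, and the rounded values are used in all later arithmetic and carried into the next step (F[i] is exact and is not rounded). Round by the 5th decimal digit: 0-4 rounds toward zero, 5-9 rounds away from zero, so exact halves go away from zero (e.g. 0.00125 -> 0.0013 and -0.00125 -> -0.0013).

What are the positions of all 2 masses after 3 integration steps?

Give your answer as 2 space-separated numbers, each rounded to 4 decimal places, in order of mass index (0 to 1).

Step 0: x=[4.0000 6.0000] v=[0.0000 1.0000]
Step 1: x=[3.8750 6.5000] v=[-0.5000 2.0000]
Step 2: x=[3.7031 7.0938] v=[-0.6875 2.3750]
Step 3: x=[3.5801 7.5899] v=[-0.4922 1.9843]

Answer: 3.5801 7.5899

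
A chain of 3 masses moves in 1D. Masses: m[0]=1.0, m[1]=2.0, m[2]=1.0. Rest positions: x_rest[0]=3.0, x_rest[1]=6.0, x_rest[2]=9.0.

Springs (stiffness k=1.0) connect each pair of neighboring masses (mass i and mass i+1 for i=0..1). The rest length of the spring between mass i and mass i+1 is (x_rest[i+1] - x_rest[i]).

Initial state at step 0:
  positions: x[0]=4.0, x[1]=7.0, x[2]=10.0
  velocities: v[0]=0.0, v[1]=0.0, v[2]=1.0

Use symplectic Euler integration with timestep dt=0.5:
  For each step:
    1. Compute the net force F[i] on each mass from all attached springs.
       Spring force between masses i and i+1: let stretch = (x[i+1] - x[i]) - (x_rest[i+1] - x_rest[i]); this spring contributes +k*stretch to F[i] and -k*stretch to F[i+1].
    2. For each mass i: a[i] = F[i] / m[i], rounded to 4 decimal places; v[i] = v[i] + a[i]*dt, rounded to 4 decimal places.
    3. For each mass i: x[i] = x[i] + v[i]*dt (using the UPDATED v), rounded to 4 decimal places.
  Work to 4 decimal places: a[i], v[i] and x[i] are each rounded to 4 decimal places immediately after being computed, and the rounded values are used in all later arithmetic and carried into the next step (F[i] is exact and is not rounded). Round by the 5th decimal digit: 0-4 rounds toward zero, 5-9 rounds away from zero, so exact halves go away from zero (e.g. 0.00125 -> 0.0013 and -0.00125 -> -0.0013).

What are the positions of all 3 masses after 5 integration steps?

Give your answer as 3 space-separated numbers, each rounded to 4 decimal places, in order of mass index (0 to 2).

Step 0: x=[4.0000 7.0000 10.0000] v=[0.0000 0.0000 1.0000]
Step 1: x=[4.0000 7.0000 10.5000] v=[0.0000 0.0000 1.0000]
Step 2: x=[4.0000 7.0625 10.8750] v=[0.0000 0.1250 0.7500]
Step 3: x=[4.0157 7.2188 11.0469] v=[0.0313 0.3125 0.3438]
Step 4: x=[4.0822 7.4532 11.0118] v=[0.1329 0.4688 -0.0703]
Step 5: x=[4.2414 7.7111 10.8370] v=[0.3184 0.5157 -0.3496]

Answer: 4.2414 7.7111 10.8370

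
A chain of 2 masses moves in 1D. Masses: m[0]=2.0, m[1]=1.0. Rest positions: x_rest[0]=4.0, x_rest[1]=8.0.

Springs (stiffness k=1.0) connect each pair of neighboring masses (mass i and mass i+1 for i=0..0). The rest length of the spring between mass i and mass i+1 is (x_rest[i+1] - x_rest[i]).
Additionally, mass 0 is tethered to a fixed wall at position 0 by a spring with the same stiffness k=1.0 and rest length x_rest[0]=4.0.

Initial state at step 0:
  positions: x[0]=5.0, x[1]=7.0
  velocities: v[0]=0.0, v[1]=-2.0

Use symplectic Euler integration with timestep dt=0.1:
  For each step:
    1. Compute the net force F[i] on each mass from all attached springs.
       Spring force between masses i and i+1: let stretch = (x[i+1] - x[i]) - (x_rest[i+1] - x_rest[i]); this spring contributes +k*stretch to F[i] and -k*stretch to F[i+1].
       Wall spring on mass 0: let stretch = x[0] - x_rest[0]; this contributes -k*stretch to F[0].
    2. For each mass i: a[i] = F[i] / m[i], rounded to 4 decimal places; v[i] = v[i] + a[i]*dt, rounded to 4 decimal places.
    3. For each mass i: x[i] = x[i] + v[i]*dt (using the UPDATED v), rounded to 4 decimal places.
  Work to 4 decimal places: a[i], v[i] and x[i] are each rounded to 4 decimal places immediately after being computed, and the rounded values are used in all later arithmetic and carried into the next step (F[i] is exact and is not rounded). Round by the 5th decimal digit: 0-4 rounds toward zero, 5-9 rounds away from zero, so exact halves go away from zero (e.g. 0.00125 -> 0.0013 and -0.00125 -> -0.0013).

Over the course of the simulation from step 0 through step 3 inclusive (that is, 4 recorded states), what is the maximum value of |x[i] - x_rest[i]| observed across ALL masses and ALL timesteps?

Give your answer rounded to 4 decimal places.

Step 0: x=[5.0000 7.0000] v=[0.0000 -2.0000]
Step 1: x=[4.9850 6.8200] v=[-0.1500 -1.8000]
Step 2: x=[4.9543 6.6617] v=[-0.3075 -1.5835]
Step 3: x=[4.9073 6.5263] v=[-0.4699 -1.3542]
Max displacement = 1.4737

Answer: 1.4737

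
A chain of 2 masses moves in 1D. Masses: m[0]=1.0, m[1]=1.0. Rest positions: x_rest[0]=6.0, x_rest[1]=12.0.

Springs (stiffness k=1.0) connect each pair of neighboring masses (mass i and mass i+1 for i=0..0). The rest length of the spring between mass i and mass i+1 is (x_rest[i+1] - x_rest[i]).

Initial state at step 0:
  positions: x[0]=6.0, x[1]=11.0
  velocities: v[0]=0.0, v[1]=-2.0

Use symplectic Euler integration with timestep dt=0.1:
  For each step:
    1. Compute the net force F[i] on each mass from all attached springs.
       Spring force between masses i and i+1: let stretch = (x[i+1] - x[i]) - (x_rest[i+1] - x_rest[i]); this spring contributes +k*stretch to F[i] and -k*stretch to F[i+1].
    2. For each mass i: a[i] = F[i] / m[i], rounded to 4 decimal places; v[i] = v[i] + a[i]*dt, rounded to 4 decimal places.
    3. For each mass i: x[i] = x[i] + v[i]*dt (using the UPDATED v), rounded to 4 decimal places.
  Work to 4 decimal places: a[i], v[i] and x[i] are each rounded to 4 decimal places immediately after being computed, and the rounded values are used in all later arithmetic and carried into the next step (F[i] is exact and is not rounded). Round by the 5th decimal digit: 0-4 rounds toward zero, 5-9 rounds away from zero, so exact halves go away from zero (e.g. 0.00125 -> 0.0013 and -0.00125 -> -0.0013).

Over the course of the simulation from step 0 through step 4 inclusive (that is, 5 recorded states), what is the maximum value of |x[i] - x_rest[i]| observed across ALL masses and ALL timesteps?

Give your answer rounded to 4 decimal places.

Step 0: x=[6.0000 11.0000] v=[0.0000 -2.0000]
Step 1: x=[5.9900 10.8100] v=[-0.1000 -1.9000]
Step 2: x=[5.9682 10.6318] v=[-0.2180 -1.7820]
Step 3: x=[5.9330 10.4670] v=[-0.3516 -1.6484]
Step 4: x=[5.8832 10.3168] v=[-0.4982 -1.5018]
Max displacement = 1.6832

Answer: 1.6832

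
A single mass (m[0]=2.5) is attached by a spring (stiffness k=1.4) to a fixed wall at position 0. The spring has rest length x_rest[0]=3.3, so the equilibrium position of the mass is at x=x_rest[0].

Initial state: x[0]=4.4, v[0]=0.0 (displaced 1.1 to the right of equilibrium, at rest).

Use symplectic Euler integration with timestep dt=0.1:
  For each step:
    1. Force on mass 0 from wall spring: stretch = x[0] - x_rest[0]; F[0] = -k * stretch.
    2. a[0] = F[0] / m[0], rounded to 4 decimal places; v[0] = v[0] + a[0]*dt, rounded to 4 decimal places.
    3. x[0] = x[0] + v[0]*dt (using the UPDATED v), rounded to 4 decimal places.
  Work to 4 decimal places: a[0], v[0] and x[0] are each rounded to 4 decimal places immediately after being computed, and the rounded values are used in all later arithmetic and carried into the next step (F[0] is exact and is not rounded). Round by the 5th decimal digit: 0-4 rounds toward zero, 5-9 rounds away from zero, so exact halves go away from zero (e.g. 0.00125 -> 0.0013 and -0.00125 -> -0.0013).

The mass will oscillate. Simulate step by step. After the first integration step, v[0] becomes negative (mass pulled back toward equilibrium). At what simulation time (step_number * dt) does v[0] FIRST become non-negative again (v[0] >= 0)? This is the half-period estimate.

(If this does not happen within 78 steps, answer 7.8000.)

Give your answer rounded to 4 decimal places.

Answer: 4.2000

Derivation:
Step 0: x=[4.4000] v=[0.0000]
Step 1: x=[4.3938] v=[-0.0616]
Step 2: x=[4.3815] v=[-0.1229]
Step 3: x=[4.3632] v=[-0.1835]
Step 4: x=[4.3389] v=[-0.2430]
Step 5: x=[4.3088] v=[-0.3012]
Step 6: x=[4.2730] v=[-0.3577]
Step 7: x=[4.2318] v=[-0.4122]
Step 8: x=[4.1854] v=[-0.4644]
Step 9: x=[4.1340] v=[-0.5140]
Step 10: x=[4.0779] v=[-0.5607]
Step 11: x=[4.0175] v=[-0.6043]
Step 12: x=[3.9531] v=[-0.6445]
Step 13: x=[3.8850] v=[-0.6811]
Step 14: x=[3.8136] v=[-0.7139]
Step 15: x=[3.7393] v=[-0.7427]
Step 16: x=[3.6626] v=[-0.7673]
Step 17: x=[3.5838] v=[-0.7876]
Step 18: x=[3.5035] v=[-0.8035]
Step 19: x=[3.4220] v=[-0.8149]
Step 20: x=[3.3398] v=[-0.8217]
Step 21: x=[3.2574] v=[-0.8239]
Step 22: x=[3.1753] v=[-0.8215]
Step 23: x=[3.0939] v=[-0.8145]
Step 24: x=[3.0136] v=[-0.8030]
Step 25: x=[2.9349] v=[-0.7870]
Step 26: x=[2.8582] v=[-0.7666]
Step 27: x=[2.7840] v=[-0.7419]
Step 28: x=[2.7127] v=[-0.7130]
Step 29: x=[2.6447] v=[-0.6801]
Step 30: x=[2.5804] v=[-0.6434]
Step 31: x=[2.5201] v=[-0.6031]
Step 32: x=[2.4642] v=[-0.5594]
Step 33: x=[2.4129] v=[-0.5126]
Step 34: x=[2.3666] v=[-0.4629]
Step 35: x=[2.3255] v=[-0.4106]
Step 36: x=[2.2899] v=[-0.3560]
Step 37: x=[2.2600] v=[-0.2994]
Step 38: x=[2.2359] v=[-0.2412]
Step 39: x=[2.2177] v=[-0.1816]
Step 40: x=[2.2056] v=[-0.1210]
Step 41: x=[2.1996] v=[-0.0597]
Step 42: x=[2.1998] v=[0.0019]
First v>=0 after going negative at step 42, time=4.2000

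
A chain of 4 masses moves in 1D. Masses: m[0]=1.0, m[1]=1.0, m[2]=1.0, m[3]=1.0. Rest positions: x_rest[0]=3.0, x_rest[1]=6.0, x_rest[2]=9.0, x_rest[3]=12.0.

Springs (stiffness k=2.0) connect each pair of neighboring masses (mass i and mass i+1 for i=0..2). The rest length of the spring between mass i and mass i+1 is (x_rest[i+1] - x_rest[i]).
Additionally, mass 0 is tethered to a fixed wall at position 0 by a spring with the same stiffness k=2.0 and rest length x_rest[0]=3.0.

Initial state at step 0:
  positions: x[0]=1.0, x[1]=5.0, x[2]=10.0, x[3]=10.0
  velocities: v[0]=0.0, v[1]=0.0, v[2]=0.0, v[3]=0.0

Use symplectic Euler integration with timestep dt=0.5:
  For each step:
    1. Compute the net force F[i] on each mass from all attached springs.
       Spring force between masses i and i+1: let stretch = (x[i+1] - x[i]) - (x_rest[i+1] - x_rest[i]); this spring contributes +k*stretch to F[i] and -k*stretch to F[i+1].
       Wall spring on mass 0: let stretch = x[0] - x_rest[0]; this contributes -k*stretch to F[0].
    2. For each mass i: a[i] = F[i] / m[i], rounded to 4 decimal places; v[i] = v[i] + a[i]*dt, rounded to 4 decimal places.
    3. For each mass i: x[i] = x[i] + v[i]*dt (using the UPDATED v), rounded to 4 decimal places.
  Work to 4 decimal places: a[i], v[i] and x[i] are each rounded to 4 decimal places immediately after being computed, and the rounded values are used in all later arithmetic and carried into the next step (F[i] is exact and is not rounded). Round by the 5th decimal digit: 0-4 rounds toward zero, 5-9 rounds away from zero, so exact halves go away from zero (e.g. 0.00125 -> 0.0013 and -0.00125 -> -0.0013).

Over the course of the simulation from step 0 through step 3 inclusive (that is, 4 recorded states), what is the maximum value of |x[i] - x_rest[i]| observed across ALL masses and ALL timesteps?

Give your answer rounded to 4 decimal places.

Step 0: x=[1.0000 5.0000 10.0000 10.0000] v=[0.0000 0.0000 0.0000 0.0000]
Step 1: x=[2.5000 5.5000 7.5000 11.5000] v=[3.0000 1.0000 -5.0000 3.0000]
Step 2: x=[4.2500 5.5000 6.0000 12.5000] v=[3.5000 0.0000 -3.0000 2.0000]
Step 3: x=[4.5000 5.1250 7.5000 11.7500] v=[0.5000 -0.7500 3.0000 -1.5000]
Max displacement = 3.0000

Answer: 3.0000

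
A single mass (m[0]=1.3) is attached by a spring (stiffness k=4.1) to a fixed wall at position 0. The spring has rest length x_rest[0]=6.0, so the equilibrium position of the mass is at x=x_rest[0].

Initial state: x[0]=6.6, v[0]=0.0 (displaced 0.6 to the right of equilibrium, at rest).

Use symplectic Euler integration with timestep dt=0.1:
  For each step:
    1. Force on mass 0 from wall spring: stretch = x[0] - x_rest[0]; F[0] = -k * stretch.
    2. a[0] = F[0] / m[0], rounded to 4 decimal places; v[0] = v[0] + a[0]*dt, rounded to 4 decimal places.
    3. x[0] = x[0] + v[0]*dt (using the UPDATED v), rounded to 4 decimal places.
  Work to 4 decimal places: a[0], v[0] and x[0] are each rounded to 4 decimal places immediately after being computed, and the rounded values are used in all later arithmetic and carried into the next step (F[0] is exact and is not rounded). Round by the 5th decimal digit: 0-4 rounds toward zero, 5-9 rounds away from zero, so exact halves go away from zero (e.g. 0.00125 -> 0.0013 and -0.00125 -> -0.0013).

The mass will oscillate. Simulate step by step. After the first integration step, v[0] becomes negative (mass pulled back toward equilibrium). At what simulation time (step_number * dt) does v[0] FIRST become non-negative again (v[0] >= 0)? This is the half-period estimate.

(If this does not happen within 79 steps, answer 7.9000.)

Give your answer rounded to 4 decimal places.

Step 0: x=[6.6000] v=[0.0000]
Step 1: x=[6.5811] v=[-0.1892]
Step 2: x=[6.5439] v=[-0.3725]
Step 3: x=[6.4895] v=[-0.5440]
Step 4: x=[6.4197] v=[-0.6984]
Step 5: x=[6.3366] v=[-0.8308]
Step 6: x=[6.2429] v=[-0.9370]
Step 7: x=[6.1415] v=[-1.0136]
Step 8: x=[6.0357] v=[-1.0582]
Step 9: x=[5.9288] v=[-1.0695]
Step 10: x=[5.8241] v=[-1.0470]
Step 11: x=[5.7250] v=[-0.9915]
Step 12: x=[5.6345] v=[-0.9048]
Step 13: x=[5.5556] v=[-0.7895]
Step 14: x=[5.4907] v=[-0.6493]
Step 15: x=[5.4418] v=[-0.4887]
Step 16: x=[5.4105] v=[-0.3127]
Step 17: x=[5.3978] v=[-0.1268]
Step 18: x=[5.4041] v=[0.0631]
First v>=0 after going negative at step 18, time=1.8000

Answer: 1.8000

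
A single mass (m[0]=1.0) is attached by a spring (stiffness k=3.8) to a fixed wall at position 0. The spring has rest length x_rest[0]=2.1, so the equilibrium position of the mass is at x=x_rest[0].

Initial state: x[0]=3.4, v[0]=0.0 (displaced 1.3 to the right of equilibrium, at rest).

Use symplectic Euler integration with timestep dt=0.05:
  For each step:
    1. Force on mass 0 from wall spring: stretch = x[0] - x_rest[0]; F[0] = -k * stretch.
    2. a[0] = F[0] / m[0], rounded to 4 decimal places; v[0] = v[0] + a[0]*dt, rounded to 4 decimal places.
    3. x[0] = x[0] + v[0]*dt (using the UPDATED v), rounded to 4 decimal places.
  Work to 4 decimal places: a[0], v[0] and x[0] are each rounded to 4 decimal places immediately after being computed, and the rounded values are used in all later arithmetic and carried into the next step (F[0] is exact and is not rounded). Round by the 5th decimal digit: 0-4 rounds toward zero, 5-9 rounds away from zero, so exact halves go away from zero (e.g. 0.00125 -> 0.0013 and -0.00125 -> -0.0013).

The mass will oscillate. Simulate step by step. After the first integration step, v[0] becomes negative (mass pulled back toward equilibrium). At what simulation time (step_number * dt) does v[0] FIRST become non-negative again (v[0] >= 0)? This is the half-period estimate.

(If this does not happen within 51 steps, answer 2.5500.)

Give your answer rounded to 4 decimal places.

Step 0: x=[3.4000] v=[0.0000]
Step 1: x=[3.3877] v=[-0.2470]
Step 2: x=[3.3631] v=[-0.4917]
Step 3: x=[3.3265] v=[-0.7317]
Step 4: x=[3.2783] v=[-0.9647]
Step 5: x=[3.2189] v=[-1.1886]
Step 6: x=[3.1488] v=[-1.4012]
Step 7: x=[3.0688] v=[-1.6005]
Step 8: x=[2.9796] v=[-1.7846]
Step 9: x=[2.8820] v=[-1.9517]
Step 10: x=[2.7770] v=[-2.1003]
Step 11: x=[2.6656] v=[-2.2289]
Step 12: x=[2.5488] v=[-2.3364]
Step 13: x=[2.4277] v=[-2.4217]
Step 14: x=[2.3035] v=[-2.4840]
Step 15: x=[2.1774] v=[-2.5227]
Step 16: x=[2.0505] v=[-2.5374]
Step 17: x=[1.9241] v=[-2.5280]
Step 18: x=[1.7994] v=[-2.4946]
Step 19: x=[1.6775] v=[-2.4375]
Step 20: x=[1.5596] v=[-2.3572]
Step 21: x=[1.4469] v=[-2.2545]
Step 22: x=[1.3404] v=[-2.1304]
Step 23: x=[1.2411] v=[-1.9861]
Step 24: x=[1.1500] v=[-1.8229]
Step 25: x=[1.0679] v=[-1.6424]
Step 26: x=[0.9956] v=[-1.4463]
Step 27: x=[0.9338] v=[-1.2365]
Step 28: x=[0.8831] v=[-1.0149]
Step 29: x=[0.8439] v=[-0.7837]
Step 30: x=[0.8167] v=[-0.5450]
Step 31: x=[0.8016] v=[-0.3012]
Step 32: x=[0.7989] v=[-0.0545]
Step 33: x=[0.8085] v=[0.1927]
First v>=0 after going negative at step 33, time=1.6500

Answer: 1.6500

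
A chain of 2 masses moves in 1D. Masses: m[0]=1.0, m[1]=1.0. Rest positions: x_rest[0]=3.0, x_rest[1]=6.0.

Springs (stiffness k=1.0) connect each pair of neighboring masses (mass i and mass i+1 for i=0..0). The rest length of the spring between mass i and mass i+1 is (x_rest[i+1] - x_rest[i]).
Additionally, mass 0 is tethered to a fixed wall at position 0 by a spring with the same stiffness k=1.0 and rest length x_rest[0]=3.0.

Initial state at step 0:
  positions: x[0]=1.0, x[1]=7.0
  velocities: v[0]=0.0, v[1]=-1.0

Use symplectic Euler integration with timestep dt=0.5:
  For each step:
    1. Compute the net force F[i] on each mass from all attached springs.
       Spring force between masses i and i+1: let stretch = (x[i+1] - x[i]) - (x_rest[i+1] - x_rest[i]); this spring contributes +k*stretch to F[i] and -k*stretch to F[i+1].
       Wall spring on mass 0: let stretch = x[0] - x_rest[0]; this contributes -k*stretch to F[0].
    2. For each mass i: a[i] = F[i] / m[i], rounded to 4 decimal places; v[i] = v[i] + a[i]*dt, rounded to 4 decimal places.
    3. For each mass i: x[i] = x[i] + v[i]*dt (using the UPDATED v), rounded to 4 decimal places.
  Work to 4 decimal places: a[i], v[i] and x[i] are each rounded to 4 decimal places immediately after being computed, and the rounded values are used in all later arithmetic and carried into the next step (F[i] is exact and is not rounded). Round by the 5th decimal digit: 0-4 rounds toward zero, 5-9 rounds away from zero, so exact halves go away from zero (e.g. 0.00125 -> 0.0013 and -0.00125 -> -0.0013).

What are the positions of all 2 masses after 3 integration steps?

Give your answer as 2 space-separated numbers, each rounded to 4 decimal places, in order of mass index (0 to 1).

Step 0: x=[1.0000 7.0000] v=[0.0000 -1.0000]
Step 1: x=[2.2500 5.7500] v=[2.5000 -2.5000]
Step 2: x=[3.8125 4.3750] v=[3.1250 -2.7500]
Step 3: x=[4.5625 3.6094] v=[1.5000 -1.5313]

Answer: 4.5625 3.6094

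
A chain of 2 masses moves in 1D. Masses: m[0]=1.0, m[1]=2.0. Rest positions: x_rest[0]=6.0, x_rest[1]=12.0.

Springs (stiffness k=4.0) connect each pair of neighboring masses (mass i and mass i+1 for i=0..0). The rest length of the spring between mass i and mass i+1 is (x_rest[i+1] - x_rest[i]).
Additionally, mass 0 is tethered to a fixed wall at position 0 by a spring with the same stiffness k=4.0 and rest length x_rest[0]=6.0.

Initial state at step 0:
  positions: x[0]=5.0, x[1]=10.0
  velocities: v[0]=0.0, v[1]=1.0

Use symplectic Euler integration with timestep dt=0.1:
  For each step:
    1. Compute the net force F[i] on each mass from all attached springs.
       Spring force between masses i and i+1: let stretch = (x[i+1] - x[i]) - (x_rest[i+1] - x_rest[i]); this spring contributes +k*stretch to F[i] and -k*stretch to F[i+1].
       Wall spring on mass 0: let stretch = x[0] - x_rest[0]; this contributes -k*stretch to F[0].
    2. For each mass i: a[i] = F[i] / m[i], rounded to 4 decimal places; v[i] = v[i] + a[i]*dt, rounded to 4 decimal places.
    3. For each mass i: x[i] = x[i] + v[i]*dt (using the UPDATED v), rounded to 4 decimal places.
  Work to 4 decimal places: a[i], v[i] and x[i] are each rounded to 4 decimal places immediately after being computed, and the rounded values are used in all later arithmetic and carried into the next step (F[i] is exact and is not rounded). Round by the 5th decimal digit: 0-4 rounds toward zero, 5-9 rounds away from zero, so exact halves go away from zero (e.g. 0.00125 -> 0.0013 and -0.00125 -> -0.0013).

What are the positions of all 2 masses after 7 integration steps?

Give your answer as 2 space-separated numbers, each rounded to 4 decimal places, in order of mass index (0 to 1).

Step 0: x=[5.0000 10.0000] v=[0.0000 1.0000]
Step 1: x=[5.0000 10.1200] v=[0.0000 1.2000]
Step 2: x=[5.0048 10.2576] v=[0.0480 1.3760]
Step 3: x=[5.0195 10.4101] v=[0.1472 1.5254]
Step 4: x=[5.0491 10.5748] v=[0.2956 1.6473]
Step 5: x=[5.0977 10.7490] v=[0.4862 1.7422]
Step 6: x=[5.1685 10.9302] v=[0.7076 1.8119]
Step 7: x=[5.2630 11.1162] v=[0.9449 1.8596]

Answer: 5.2630 11.1162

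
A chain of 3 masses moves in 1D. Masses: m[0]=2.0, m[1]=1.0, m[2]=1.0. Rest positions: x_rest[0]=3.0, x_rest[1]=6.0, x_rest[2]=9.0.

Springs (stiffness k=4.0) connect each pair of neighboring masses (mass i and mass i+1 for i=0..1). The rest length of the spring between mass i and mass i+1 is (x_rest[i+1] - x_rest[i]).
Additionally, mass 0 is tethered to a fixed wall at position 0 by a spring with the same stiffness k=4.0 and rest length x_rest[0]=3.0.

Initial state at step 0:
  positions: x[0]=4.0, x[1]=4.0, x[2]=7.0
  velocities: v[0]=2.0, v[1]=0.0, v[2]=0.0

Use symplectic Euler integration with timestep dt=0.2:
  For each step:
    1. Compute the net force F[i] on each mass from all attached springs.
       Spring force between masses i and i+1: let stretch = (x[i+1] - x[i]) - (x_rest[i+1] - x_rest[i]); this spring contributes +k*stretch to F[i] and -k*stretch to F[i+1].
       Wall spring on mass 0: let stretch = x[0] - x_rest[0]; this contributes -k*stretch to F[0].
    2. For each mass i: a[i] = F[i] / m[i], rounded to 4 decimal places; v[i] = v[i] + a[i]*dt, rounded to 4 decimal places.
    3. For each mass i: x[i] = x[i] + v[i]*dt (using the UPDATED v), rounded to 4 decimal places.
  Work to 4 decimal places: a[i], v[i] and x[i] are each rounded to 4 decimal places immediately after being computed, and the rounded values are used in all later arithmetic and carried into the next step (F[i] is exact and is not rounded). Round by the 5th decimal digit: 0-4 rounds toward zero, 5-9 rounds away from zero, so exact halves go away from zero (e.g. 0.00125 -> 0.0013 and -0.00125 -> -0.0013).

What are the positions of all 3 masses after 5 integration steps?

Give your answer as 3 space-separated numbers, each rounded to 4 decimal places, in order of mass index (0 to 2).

Answer: 2.5863 6.9967 8.7798

Derivation:
Step 0: x=[4.0000 4.0000 7.0000] v=[2.0000 0.0000 0.0000]
Step 1: x=[4.0800 4.4800 7.0000] v=[0.4000 2.4000 0.0000]
Step 2: x=[3.8656 5.2992 7.0768] v=[-1.0720 4.0960 0.3840]
Step 3: x=[3.4566 6.1734 7.3492] v=[-2.0448 4.3712 1.3619]
Step 4: x=[2.9885 6.8011 7.9135] v=[-2.3407 3.1384 2.8213]
Step 5: x=[2.5863 6.9967 8.7798] v=[-2.0111 0.9782 4.3314]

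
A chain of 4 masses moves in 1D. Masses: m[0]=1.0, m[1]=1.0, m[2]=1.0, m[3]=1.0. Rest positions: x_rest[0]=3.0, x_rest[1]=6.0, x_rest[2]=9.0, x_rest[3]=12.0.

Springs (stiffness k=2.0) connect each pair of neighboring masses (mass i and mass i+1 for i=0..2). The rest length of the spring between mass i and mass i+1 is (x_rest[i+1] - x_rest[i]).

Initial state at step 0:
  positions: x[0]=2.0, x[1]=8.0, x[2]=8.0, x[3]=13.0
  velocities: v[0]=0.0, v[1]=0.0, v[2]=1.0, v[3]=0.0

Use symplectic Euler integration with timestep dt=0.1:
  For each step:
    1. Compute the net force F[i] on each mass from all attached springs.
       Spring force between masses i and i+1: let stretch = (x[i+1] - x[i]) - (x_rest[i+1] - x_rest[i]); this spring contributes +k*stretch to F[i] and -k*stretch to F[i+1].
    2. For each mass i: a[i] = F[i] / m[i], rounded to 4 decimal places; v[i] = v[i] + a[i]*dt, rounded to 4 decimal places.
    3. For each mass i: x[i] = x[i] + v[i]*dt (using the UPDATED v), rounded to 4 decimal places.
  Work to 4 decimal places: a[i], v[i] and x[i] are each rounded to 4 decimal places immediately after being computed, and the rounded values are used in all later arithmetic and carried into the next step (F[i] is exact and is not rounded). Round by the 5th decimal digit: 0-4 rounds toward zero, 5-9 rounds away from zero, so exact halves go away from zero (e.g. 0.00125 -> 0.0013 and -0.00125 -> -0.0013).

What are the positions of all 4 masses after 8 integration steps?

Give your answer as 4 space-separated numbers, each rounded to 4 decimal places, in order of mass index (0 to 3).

Answer: 3.5127 5.2610 10.8239 12.2024

Derivation:
Step 0: x=[2.0000 8.0000 8.0000 13.0000] v=[0.0000 0.0000 1.0000 0.0000]
Step 1: x=[2.0600 7.8800 8.2000 12.9600] v=[0.6000 -1.2000 2.0000 -0.4000]
Step 2: x=[2.1764 7.6500 8.4888 12.8848] v=[1.1640 -2.3000 2.8880 -0.7520]
Step 3: x=[2.3423 7.3273 8.8487 12.7817] v=[1.6587 -3.2270 3.5994 -1.0312]
Step 4: x=[2.5479 6.9353 9.2569 12.6599] v=[2.0557 -3.9197 4.0817 -1.2178]
Step 5: x=[2.7812 6.5020 9.6867 12.5301] v=[2.3332 -4.3329 4.2980 -1.2984]
Step 6: x=[3.0289 6.0580 10.1097 12.4034] v=[2.4774 -4.4401 4.2297 -1.2671]
Step 7: x=[3.2772 5.6344 10.4975 12.2908] v=[2.4832 -4.2356 3.8781 -1.1258]
Step 8: x=[3.5127 5.2610 10.8239 12.2024] v=[2.3546 -3.7344 3.2641 -0.8845]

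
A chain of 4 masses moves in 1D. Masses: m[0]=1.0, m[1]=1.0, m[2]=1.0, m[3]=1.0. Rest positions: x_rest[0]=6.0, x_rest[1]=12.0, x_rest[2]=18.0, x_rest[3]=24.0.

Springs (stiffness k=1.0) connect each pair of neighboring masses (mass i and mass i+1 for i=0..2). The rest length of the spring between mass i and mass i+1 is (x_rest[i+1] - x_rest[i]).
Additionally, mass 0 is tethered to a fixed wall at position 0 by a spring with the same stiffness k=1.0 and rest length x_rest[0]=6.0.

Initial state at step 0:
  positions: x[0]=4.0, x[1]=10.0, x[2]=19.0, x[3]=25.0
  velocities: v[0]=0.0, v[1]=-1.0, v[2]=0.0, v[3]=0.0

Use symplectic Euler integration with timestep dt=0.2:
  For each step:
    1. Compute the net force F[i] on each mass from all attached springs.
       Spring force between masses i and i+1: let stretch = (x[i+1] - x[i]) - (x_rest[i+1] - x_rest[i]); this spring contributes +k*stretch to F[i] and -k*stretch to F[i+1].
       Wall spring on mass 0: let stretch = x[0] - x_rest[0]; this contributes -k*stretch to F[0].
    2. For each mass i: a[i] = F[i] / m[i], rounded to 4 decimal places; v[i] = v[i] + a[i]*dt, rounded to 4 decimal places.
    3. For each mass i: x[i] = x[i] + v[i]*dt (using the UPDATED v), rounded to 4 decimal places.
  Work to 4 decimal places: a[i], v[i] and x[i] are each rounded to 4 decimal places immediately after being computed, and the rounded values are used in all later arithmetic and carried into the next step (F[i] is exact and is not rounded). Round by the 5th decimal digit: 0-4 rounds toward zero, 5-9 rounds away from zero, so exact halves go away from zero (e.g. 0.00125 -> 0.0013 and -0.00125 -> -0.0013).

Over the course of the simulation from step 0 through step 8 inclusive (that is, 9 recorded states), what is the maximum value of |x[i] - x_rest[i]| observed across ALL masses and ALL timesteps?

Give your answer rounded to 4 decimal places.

Answer: 2.0800

Derivation:
Step 0: x=[4.0000 10.0000 19.0000 25.0000] v=[0.0000 -1.0000 0.0000 0.0000]
Step 1: x=[4.0800 9.9200 18.8800 25.0000] v=[0.4000 -0.4000 -0.6000 0.0000]
Step 2: x=[4.2304 9.9648 18.6464 24.9952] v=[0.7520 0.2240 -1.1680 -0.0240]
Step 3: x=[4.4410 10.1275 18.3195 24.9764] v=[1.0528 0.8134 -1.6346 -0.0938]
Step 4: x=[4.7014 10.3904 17.9312 24.9314] v=[1.3019 1.3145 -1.9416 -0.2252]
Step 5: x=[5.0013 10.7274 17.5213 24.8464] v=[1.4994 1.6849 -2.0497 -0.4252]
Step 6: x=[5.3302 11.1071 17.1326 24.7084] v=[1.6444 1.8985 -1.9435 -0.6902]
Step 7: x=[5.6769 11.4967 16.8059 24.5073] v=[1.7337 1.9482 -1.6334 -1.0054]
Step 8: x=[6.0294 11.8659 16.5749 24.2382] v=[1.7623 1.8461 -1.1550 -1.3457]
Max displacement = 2.0800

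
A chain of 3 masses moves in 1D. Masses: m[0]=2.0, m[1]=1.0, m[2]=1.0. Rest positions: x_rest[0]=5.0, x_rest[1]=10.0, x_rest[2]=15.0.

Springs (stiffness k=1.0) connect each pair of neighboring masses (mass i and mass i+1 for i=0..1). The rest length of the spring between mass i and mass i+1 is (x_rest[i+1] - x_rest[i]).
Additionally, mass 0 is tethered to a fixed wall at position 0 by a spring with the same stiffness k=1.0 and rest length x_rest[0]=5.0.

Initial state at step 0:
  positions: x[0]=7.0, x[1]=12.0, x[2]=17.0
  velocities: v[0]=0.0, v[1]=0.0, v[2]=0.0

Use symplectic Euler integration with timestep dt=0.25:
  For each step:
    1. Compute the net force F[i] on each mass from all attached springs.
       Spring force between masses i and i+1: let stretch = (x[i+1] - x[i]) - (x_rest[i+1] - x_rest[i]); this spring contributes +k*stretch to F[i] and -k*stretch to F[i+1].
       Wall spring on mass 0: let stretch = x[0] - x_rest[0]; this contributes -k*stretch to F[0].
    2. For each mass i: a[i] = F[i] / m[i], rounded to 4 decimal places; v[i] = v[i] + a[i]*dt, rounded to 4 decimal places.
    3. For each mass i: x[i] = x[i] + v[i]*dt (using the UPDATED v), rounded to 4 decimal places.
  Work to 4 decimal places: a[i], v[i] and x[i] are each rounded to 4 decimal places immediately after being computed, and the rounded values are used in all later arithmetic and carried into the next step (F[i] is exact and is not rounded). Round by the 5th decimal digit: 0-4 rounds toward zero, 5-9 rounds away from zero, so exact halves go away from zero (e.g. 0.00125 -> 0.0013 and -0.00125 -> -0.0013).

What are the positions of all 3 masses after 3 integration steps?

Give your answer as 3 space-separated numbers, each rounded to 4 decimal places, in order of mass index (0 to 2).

Answer: 6.6442 11.9812 16.9998

Derivation:
Step 0: x=[7.0000 12.0000 17.0000] v=[0.0000 0.0000 0.0000]
Step 1: x=[6.9375 12.0000 17.0000] v=[-0.2500 0.0000 0.0000]
Step 2: x=[6.8164 11.9961 17.0000] v=[-0.4844 -0.0156 0.0000]
Step 3: x=[6.6442 11.9812 16.9998] v=[-0.6890 -0.0596 -0.0010]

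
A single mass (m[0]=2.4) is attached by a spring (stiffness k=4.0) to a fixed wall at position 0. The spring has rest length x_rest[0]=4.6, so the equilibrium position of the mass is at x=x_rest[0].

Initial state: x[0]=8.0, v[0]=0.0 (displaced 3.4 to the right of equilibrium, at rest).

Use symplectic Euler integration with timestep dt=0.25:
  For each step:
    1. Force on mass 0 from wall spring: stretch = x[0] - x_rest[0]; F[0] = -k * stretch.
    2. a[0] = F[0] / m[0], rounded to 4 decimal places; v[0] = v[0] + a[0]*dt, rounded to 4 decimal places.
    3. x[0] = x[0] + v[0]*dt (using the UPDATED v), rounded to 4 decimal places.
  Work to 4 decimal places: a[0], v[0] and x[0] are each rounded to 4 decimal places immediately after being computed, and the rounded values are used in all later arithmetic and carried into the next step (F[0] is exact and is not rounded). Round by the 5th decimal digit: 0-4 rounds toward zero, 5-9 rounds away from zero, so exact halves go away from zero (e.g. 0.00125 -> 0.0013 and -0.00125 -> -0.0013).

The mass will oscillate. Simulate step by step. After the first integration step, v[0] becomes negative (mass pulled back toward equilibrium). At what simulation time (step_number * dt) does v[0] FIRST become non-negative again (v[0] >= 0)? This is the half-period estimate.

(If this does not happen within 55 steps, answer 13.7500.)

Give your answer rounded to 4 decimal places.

Answer: 2.5000

Derivation:
Step 0: x=[8.0000] v=[0.0000]
Step 1: x=[7.6458] v=[-1.4167]
Step 2: x=[6.9744] v=[-2.6858]
Step 3: x=[6.0556] v=[-3.6751]
Step 4: x=[4.9852] v=[-4.2816]
Step 5: x=[3.8747] v=[-4.4421]
Step 6: x=[2.8397] v=[-4.1399]
Step 7: x=[1.9881] v=[-3.4065]
Step 8: x=[1.4086] v=[-2.3182]
Step 9: x=[1.1615] v=[-0.9885]
Step 10: x=[1.2726] v=[0.4442]
First v>=0 after going negative at step 10, time=2.5000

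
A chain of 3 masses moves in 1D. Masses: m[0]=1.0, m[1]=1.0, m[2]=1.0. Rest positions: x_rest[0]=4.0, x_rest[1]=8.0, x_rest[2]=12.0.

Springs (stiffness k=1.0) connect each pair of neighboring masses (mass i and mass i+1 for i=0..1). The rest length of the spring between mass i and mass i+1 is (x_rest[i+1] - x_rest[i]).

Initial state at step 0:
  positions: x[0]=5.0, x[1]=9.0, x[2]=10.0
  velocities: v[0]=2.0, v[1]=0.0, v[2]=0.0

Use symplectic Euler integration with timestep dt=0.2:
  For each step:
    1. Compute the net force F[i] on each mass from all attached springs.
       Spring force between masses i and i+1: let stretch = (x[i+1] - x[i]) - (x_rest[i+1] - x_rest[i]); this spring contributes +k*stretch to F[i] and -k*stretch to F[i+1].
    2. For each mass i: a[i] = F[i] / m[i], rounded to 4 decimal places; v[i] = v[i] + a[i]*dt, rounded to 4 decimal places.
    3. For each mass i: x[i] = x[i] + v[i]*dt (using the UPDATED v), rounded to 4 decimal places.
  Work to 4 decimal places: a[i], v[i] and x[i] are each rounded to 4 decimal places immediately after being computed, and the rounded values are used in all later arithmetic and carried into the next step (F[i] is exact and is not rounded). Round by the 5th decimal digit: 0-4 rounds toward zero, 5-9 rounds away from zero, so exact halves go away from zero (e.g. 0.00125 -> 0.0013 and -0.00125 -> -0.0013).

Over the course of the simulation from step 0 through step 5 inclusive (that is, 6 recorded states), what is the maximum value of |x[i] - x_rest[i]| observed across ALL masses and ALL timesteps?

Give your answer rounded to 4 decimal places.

Answer: 2.5585

Derivation:
Step 0: x=[5.0000 9.0000 10.0000] v=[2.0000 0.0000 0.0000]
Step 1: x=[5.4000 8.8800 10.1200] v=[2.0000 -0.6000 0.6000]
Step 2: x=[5.7792 8.6704 10.3504] v=[1.8960 -1.0480 1.1520]
Step 3: x=[6.1140 8.4124 10.6736] v=[1.6742 -1.2902 1.6160]
Step 4: x=[6.3808 8.1529 11.0664] v=[1.3339 -1.2976 1.9638]
Step 5: x=[6.5585 7.9390 11.5026] v=[0.8883 -1.0693 2.1811]
Max displacement = 2.5585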